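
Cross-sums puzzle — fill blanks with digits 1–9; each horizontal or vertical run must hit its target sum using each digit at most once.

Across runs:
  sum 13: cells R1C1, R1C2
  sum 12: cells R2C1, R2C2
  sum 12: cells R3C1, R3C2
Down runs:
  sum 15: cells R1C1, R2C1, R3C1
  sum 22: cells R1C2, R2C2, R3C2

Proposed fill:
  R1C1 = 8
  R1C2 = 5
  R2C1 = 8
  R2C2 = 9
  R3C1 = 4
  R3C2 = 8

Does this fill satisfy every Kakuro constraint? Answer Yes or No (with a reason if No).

No — the down run R1C1–R3C1 sums to 20, not 15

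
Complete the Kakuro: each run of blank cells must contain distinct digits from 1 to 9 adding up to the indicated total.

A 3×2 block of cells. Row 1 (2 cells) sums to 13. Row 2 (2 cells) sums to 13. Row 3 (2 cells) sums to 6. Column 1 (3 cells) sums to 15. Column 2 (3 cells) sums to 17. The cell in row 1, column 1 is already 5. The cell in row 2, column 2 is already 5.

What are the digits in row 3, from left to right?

(1,2) = 13 − 5 = 8 completes the 13 across.
(2,1) = 13 − 5 = 8 completes the 13 across.
(3,1) = 15 − 13 = 2 completes the 15 down.
(3,2) = 6 − 2 = 4 completes the 6 across.

2 4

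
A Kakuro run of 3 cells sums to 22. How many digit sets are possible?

2

3 distinct digits from 1–9 sum between 6 and 24.
Enumerating: {5,8,9}, {6,7,9}.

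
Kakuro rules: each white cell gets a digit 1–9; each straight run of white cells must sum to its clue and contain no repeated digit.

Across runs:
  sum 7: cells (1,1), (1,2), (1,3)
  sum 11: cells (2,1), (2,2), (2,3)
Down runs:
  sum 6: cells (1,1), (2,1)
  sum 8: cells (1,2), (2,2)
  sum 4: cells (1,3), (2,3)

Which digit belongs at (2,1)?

2

7 in 3 cells must be {1,2,4}; 4 in 2 cells must be {1,3}.
The 7 across and the 4 down share only 1, so (1,3) = 1.
(2,3) = 4 − 1 = 3 completes the 4 down.
Given what's placed, (1,2) must be 2 to fit the 7 across and 8 down.
(2,2) = 8 − 2 = 6 completes the 8 down.
(1,1) = 7 − 3 = 4 completes the 7 across.
(2,1) = 11 − 9 = 2 completes the 11 across.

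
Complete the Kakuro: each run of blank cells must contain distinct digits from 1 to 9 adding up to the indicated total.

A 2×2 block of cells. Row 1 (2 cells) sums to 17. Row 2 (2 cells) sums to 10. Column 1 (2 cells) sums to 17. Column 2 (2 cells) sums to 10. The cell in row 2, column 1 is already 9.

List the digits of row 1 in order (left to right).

17 in 2 cells must be {8,9}.
(1,1) = 17 − 9 = 8 completes the 17 down.
(1,2) = 17 − 8 = 9 completes the 17 across.
(2,2) = 10 − 9 = 1 completes the 10 across.

8 9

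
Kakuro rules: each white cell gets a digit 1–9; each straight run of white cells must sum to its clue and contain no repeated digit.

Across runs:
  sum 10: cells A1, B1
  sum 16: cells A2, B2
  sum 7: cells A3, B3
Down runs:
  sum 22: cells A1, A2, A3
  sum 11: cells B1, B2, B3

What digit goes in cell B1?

16 in 2 cells must be {7,9}.
The 16 across and the 11 down share only 7, so B2 = 7.
A2 = 16 − 7 = 9 completes the 16 across.
Nothing is forced directly, so branch on B1, whose candidates are 1 or 3. If B1 = 1: then A1 would have to be in {9} for the 10 across but in {5,6,7,8} for the 22 down — contradiction. So B1 = 3.
A1 = 10 − 3 = 7 completes the 10 across.
A3 = 22 − 16 = 6 completes the 22 down.
B3 = 7 − 6 = 1 completes the 7 across.

3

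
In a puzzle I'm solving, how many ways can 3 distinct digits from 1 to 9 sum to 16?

3 distinct digits from 1–9 sum between 6 and 24.

8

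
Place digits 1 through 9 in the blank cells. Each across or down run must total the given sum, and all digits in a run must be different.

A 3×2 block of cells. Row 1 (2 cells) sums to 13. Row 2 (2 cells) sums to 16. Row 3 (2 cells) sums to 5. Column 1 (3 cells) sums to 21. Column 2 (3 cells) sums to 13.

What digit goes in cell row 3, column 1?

16 in 2 cells must be {7,9}.
The 5 across and the 21 down share only 4, so (3,1) = 4.
(3,2) = 5 − 4 = 1 completes the 5 across.
Given what's placed, (2,1) must be 9 to fit the 16 across and 21 down.
(2,2) = 16 − 9 = 7 completes the 16 across.
(1,1) = 21 − 13 = 8 completes the 21 down.
(1,2) = 13 − 8 = 5 completes the 13 across.

4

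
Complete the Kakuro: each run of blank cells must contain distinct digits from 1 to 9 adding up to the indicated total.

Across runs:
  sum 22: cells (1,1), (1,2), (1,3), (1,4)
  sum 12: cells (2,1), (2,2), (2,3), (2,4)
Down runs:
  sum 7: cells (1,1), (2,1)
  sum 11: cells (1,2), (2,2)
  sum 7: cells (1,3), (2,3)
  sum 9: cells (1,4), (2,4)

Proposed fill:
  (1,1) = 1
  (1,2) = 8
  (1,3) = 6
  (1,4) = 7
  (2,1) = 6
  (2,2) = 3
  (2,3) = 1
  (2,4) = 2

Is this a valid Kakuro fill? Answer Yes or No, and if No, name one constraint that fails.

Across: 1+8+6+7=22; 6+3+1+2=12. Down: 1+6=7; 8+3=11; 6+1=7; 7+2=9. No digit repeats within any run.

Yes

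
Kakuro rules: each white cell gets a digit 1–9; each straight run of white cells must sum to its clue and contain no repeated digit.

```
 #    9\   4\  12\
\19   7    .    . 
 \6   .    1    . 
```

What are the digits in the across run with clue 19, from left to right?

7, 3, 9

6 in 3 cells must be {1,2,3}; 4 in 2 cells must be {1,3}.
R1C2 = 4 − 1 = 3 completes the 4 down.
R1C3 = 19 − 10 = 9 completes the 19 across.
R2C1 = 9 − 7 = 2 completes the 9 down.
R2C3 = 6 − 3 = 3 completes the 6 across.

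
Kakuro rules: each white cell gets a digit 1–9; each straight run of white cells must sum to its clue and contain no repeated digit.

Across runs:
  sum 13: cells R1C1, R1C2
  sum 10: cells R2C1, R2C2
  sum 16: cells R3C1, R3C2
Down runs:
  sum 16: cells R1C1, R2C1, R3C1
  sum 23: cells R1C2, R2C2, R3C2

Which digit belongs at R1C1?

5

16 in 2 cells must be {7,9}; 23 in 3 cells must be {6,8,9}.
The 16 across and the 23 down share only 9, so R3C2 = 9.
R3C1 = 16 − 9 = 7 completes the 16 across.
Nothing is forced directly, so branch on R1C2, whose candidates are 6 or 8. If R1C2 = 6: then R1C1 would have to be in {7} for the 13 across but in {1,3,4,5,6,8} for the 16 down — contradiction. So R1C2 = 8.
R1C1 = 13 − 8 = 5 completes the 13 across.
R2C1 = 16 − 12 = 4 completes the 16 down.
R2C2 = 10 − 4 = 6 completes the 10 across.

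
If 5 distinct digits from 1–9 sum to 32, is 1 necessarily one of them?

Counterexample: {2,6,7,8,9} sums to 32 without using 1.

No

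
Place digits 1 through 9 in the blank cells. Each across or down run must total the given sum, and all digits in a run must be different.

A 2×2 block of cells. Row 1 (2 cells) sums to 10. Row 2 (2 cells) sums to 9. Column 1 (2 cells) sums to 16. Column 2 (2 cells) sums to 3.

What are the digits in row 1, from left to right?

9 1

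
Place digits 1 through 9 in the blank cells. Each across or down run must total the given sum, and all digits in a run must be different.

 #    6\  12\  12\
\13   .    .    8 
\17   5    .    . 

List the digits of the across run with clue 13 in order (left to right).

R1C1 = 6 − 5 = 1 completes the 6 down.
R1C2 = 13 − 9 = 4 completes the 13 across.
R2C2 = 12 − 4 = 8 completes the 12 down.
R2C3 = 17 − 13 = 4 completes the 17 across.

1 4 8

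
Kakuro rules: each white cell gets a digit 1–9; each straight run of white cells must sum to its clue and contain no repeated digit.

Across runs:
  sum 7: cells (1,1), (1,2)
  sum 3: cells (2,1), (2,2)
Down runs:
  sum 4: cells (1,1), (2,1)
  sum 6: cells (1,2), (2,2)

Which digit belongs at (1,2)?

3 in 2 cells must be {1,2}; 4 in 2 cells must be {1,3}.
The 3 across and the 4 down share only 1, so (2,1) = 1.
(2,2) = 3 − 1 = 2 completes the 3 across.
(1,1) = 4 − 1 = 3 completes the 4 down.
(1,2) = 7 − 3 = 4 completes the 7 across.

4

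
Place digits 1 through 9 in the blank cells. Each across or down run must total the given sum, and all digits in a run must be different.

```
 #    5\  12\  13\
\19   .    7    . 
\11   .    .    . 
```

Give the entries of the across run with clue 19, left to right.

3 7 9

R2C2 = 12 − 7 = 5 completes the 12 down.
Given what's placed, R2C3 must be 4 to fit the 11 across and 13 down.
R1C3 = 13 − 4 = 9 completes the 13 down.
R2C1 = 11 − 9 = 2 completes the 11 across.
R1C1 = 19 − 16 = 3 completes the 19 across.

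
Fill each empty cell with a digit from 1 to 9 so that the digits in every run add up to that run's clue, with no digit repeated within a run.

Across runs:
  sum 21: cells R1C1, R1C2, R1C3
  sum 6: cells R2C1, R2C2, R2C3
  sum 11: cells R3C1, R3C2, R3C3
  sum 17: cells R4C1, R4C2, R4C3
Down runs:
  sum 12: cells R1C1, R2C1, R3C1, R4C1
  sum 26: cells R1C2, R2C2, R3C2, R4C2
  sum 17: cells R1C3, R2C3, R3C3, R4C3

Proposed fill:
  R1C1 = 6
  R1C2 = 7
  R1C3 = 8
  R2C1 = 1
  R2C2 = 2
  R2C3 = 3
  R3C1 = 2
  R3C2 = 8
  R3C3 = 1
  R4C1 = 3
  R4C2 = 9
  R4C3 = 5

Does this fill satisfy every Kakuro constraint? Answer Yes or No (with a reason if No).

Across: 6+7+8=21; 1+2+3=6; 2+8+1=11; 3+9+5=17. Down: 6+1+2+3=12; 7+2+8+9=26; 8+3+1+5=17. No digit repeats within any run.

Yes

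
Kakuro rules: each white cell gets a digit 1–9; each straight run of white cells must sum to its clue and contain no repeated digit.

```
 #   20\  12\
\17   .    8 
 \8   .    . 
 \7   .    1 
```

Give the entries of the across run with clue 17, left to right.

17 in 2 cells must be {8,9}.
R1C1 = 17 − 8 = 9 completes the 17 across.
R2C2 = 12 − 9 = 3 completes the 12 down.
R3C1 = 7 − 1 = 6 completes the 7 across.
R2C1 = 8 − 3 = 5 completes the 8 across.

9, 8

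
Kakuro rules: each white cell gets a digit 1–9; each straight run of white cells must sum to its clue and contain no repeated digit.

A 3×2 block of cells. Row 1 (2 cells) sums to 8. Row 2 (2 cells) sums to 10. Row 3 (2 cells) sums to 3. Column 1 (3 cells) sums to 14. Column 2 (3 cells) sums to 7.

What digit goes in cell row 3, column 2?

2

3 in 2 cells must be {1,2}; 7 in 3 cells must be {1,2,4}.
Nothing is forced directly, so branch on (1,2), whose candidates are 1 or 2. If (1,2) = 2: that forces (1,1) = 6, (3,1) = 1, after which (3,2) would have to be in {2} for the 3 across but in {1,4} for the 7 down — contradiction. So (1,2) = 1.
(1,1) = 8 − 1 = 7 completes the 8 across.
Given what's placed, (3,2) must be 2 to fit the 3 across and 7 down.
(2,2) = 7 − 3 = 4 completes the 7 down.
(3,1) = 3 − 2 = 1 completes the 3 across.
(2,1) = 10 − 4 = 6 completes the 10 across.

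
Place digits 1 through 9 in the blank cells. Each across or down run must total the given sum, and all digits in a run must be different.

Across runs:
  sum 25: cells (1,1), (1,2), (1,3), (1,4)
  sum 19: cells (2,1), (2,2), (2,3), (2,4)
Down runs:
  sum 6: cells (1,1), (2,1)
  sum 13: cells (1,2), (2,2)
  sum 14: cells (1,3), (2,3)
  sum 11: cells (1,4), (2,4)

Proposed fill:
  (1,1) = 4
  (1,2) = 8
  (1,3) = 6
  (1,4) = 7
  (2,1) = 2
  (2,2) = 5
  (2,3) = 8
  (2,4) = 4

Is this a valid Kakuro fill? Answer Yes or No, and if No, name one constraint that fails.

Yes

Across: 4+8+6+7=25; 2+5+8+4=19. Down: 4+2=6; 8+5=13; 6+8=14; 7+4=11. No digit repeats within any run.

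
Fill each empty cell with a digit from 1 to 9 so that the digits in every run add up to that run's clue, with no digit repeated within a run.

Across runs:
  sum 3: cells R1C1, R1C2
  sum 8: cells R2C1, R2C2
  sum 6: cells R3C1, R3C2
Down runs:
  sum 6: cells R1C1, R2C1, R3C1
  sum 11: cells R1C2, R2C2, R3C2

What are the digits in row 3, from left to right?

2, 4

3 in 2 cells must be {1,2}; 6 in 3 cells must be {1,2,3}.
Nothing is forced directly, so branch on R1C1, whose candidates are 1 or 2. If R1C1 = 2: that forces R1C2 = 1, R3C1 = 1, after which R3C2 would have to be in {5} for the 6 across but in {2,3,4,6,7,8} for the 11 down — contradiction. So R1C1 = 1.
R1C2 = 3 − 1 = 2 completes the 3 across.
Given what's placed, R3C1 must be 2 to fit the 6 across and 6 down.
R3C2 = 6 − 2 = 4 completes the 6 across.
R2C1 = 6 − 3 = 3 completes the 6 down.
R2C2 = 8 − 3 = 5 completes the 8 across.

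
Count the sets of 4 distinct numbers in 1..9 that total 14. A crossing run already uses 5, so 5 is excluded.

3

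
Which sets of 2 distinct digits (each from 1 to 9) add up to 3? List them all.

{1,2}

2 distinct digits from 1–9 sum between 3 and 17.
Only one set works: {1,2}.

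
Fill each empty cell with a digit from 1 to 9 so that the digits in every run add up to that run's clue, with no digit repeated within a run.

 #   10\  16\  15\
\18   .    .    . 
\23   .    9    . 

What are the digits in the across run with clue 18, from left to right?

2 7 9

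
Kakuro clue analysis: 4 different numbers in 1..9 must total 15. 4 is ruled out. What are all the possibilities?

{1,2,3,9}; {1,2,5,7}; {1,3,5,6}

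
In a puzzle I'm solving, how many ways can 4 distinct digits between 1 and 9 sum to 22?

4 distinct digits from 1–9 sum between 10 and 30.

11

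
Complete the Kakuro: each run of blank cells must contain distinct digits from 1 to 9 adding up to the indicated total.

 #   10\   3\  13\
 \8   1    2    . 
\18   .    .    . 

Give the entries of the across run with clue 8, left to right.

3 in 2 cells must be {1,2}.
R1C3 = 8 − 3 = 5 completes the 8 across.
R2C1 = 10 − 1 = 9 completes the 10 down.
R2C2 = 3 − 2 = 1 completes the 3 down.
R2C3 = 18 − 10 = 8 completes the 18 across.

1, 2, 5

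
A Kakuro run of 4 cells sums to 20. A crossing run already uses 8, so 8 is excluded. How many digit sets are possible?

4 distinct digits from 1–9 sum between 10 and 30.
Dropping sets that contain 8.
Enumerating: {1,3,7,9}, {1,4,6,9}, {2,3,6,9}, {2,4,5,9}, {2,5,6,7}, {3,4,6,7}.

6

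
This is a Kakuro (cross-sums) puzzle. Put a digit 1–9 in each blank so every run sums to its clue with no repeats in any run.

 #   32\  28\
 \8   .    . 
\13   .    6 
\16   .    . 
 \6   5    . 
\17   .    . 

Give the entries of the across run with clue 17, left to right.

16 in 2 cells must be {7,9}; 17 in 2 cells must be {8,9}.
R2C1 = 13 − 6 = 7 completes the 13 across.
Given what's placed, R3C1 must be 9 to fit the 16 across and 32 down.
R3C2 = 16 − 9 = 7 completes the 16 across.
R4C2 = 6 − 5 = 1 completes the 6 across.
Given what's placed, R5C1 must be 8 to fit the 17 across and 32 down.
R5C2 = 17 − 8 = 9 completes the 17 across.

8, 9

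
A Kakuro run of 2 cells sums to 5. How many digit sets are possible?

2 distinct digits from 1–9 sum between 3 and 17.
Enumerating: {1,4}, {2,3}.

2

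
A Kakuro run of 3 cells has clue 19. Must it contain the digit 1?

Counterexample: {2,8,9} sums to 19 without using 1.

No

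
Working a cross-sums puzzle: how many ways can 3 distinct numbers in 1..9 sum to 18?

3 distinct digits from 1–9 sum between 6 and 24.

7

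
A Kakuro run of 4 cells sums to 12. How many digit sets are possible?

2

4 distinct digits from 1–9 sum between 10 and 30.
Enumerating: {1,2,3,6}, {1,2,4,5}.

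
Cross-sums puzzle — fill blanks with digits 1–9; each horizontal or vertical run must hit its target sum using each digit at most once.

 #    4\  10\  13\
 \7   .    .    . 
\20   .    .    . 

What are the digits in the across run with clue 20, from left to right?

3, 8, 9

7 in 3 cells must be {1,2,4}; 4 in 2 cells must be {1,3}.
The 7 across and the 4 down share only 1, so R1C1 = 1.
Given what's placed, R1C3 must be 4 to fit the 7 across and 13 down.
R2C1 = 4 − 1 = 3 completes the 4 down.
R2C3 = 13 − 4 = 9 completes the 13 down.
R1C2 = 7 − 5 = 2 completes the 7 across.
R2C2 = 20 − 12 = 8 completes the 20 across.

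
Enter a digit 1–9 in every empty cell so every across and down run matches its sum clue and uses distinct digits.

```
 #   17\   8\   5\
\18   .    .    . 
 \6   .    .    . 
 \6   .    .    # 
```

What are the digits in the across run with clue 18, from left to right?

6 in 3 cells must be {1,2,3}.
Nothing is forced directly, so branch on R2C1, whose candidates are 1 or 2 or 3. If R2C1 = 1: then R3C1 would have to be in {1,2,4,5} for the 6 across but in {7,9} for the 17 down — contradiction. If R2C1 = 2: then R3C1 would have to be in {1,2,4,5} for the 6 across but in {6,7,8,9} for the 17 down — contradiction. So R2C1 = 3.
Given what's placed, R3C1 must be 5 to fit the 6 across and 17 down.
R3C2 = 6 − 5 = 1 completes the 6 across.
R1C1 = 17 − 8 = 9 completes the 17 down.
R2C2 = 2: the only remaining digit allowed by both the 6 across and the 8 down.
R2C3 = 6 − 5 = 1 completes the 6 across.
R1C2 = 8 − 3 = 5 completes the 8 down.
R1C3 = 18 − 14 = 4 completes the 18 across.

9 5 4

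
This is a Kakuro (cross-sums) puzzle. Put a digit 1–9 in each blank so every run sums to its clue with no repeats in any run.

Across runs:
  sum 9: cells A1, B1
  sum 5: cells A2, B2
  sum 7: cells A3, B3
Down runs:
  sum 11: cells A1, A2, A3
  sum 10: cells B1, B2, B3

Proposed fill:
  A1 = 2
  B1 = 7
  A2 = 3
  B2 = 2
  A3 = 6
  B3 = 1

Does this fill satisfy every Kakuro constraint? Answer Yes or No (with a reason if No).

Across: 2+7=9; 3+2=5; 6+1=7. Down: 2+3+6=11; 7+2+1=10. No digit repeats within any run.

Yes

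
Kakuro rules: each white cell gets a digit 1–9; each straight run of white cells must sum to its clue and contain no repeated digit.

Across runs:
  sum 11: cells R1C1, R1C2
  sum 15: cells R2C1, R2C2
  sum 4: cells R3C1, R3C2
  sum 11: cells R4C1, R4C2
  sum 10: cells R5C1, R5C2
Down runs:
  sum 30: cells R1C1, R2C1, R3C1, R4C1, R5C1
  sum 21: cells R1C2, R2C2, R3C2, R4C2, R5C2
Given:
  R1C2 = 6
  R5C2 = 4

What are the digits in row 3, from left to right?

4 in 2 cells must be {1,3}.
R1C1 = 11 − 6 = 5 completes the 11 across.
R5C1 = 10 − 4 = 6 completes the 10 across.
R3C1 = 3: the only remaining digit allowed by both the 4 across and the 30 down.
R3C2 = 4 − 3 = 1 completes the 4 across.

3 1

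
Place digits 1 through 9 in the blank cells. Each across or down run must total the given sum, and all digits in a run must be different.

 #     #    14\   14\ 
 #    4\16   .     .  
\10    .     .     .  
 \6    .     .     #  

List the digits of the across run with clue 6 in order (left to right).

16 in 2 cells must be {7,9}; 4 in 2 cells must be {1,3}.
The 16 across and the 14 down share only 9, so R1C3 = 9.
R2C3 = 14 − 9 = 5 completes the 14 down.
Intersecting the 6 across with the 4 down forces R3C1 = 1.
R3C2 = 6 − 1 = 5 completes the 6 across.
R1C2 = 16 − 9 = 7 completes the 16 across.
R2C1 = 4 − 1 = 3 completes the 4 down.
R2C2 = 10 − 8 = 2 completes the 10 across.

1 5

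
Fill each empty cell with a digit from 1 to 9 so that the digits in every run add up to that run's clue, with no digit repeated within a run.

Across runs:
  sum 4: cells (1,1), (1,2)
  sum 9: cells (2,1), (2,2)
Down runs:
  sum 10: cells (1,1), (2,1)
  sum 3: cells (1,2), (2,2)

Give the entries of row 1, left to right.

4 in 2 cells must be {1,3}; 3 in 2 cells must be {1,2}.
The 4 across and the 3 down share only 1, so (1,2) = 1.
(2,2) = 3 − 1 = 2 completes the 3 down.
(1,1) = 4 − 1 = 3 completes the 4 across.
(2,1) = 9 − 2 = 7 completes the 9 across.

3, 1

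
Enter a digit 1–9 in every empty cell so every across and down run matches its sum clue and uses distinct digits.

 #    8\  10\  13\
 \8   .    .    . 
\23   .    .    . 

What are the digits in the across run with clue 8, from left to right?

23 in 3 cells must be {6,8,9}.
The 23 across and the 8 down share only 6, so R2C1 = 6.
R1C1 = 8 − 6 = 2 completes the 8 down.
Given what's placed, R1C2 must be 1 to fit the 8 across and 10 down.
R1C3 = 8 − 3 = 5 completes the 8 across.
R2C2 = 10 − 1 = 9 completes the 10 down.
R2C3 = 23 − 15 = 8 completes the 23 across.

2 1 5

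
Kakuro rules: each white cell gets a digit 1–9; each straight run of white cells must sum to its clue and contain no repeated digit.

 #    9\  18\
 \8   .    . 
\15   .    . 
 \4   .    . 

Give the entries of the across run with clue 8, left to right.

2, 6

4 in 2 cells must be {1,3}.
The 15 across and the 9 down share only 6, so R2C1 = 6.
R2C2 = 15 − 6 = 9 completes the 15 across.
Given what's placed, R3C1 must be 1 to fit the 4 across and 9 down.
R3C2 = 4 − 1 = 3 completes the 4 across.
R1C1 = 9 − 7 = 2 completes the 9 down.
R1C2 = 8 − 2 = 6 completes the 8 across.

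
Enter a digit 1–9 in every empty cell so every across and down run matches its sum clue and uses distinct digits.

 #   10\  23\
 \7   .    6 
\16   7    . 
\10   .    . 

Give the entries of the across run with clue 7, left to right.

16 in 2 cells must be {7,9}; 23 in 3 cells must be {6,8,9}.
R1C1 = 7 − 6 = 1 completes the 7 across.
R2C2 = 16 − 7 = 9 completes the 16 across.
R3C1 = 10 − 8 = 2 completes the 10 down.
R3C2 = 10 − 2 = 8 completes the 10 across.

1 6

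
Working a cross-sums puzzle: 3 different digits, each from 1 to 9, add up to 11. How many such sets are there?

5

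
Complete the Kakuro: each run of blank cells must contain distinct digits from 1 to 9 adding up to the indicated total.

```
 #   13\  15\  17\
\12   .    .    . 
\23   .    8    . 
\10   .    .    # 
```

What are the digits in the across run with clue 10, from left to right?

4 6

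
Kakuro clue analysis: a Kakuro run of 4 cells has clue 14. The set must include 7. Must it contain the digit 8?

The only way to make 14 from 4 distinct digits under that restriction is {1,2,4,7}, which does not contain 8.

No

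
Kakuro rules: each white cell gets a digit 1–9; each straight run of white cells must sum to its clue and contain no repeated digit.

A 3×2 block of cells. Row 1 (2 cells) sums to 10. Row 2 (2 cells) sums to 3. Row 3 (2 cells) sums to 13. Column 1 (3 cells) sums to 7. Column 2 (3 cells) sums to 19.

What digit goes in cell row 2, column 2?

2

3 in 2 cells must be {1,2}; 7 in 3 cells must be {1,2,4}.
The 3 across and the 19 down share only 2, so (2,2) = 2.
The 13 across and the 7 down share only 4, so (3,1) = 4.
(3,2) = 13 − 4 = 9 completes the 13 across.
(1,2) = 19 − 11 = 8 completes the 19 down.
(2,1) = 3 − 2 = 1 completes the 3 across.
(1,1) = 10 − 8 = 2 completes the 10 across.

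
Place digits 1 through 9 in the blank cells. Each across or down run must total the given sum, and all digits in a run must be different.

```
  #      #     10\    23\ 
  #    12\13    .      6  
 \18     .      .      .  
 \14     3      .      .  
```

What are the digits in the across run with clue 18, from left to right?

23 in 3 cells must be {6,8,9}.
R1C2 = 13 − 6 = 7 completes the 13 across.
R2C1 = 12 − 3 = 9 completes the 12 down.
R2C3 = 8: the only remaining digit allowed by both the 18 across and the 23 down.
Given what's placed, R3C2 must be 2 to fit the 14 across and 10 down.
R3C3 = 14 − 5 = 9 completes the 14 across.
R2C2 = 18 − 17 = 1 completes the 18 across.

9, 1, 8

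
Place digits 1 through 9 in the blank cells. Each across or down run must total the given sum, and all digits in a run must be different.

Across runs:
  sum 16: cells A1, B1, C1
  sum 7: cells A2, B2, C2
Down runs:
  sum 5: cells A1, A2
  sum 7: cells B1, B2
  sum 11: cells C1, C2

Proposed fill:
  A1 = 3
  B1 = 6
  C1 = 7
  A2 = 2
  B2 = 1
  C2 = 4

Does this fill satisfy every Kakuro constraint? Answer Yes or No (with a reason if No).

Across: 3+6+7=16; 2+1+4=7. Down: 3+2=5; 6+1=7; 7+4=11. No digit repeats within any run.

Yes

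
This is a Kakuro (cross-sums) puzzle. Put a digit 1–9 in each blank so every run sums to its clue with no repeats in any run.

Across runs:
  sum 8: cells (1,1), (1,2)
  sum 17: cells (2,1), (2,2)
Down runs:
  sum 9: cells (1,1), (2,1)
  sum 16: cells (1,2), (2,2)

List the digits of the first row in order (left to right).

1 7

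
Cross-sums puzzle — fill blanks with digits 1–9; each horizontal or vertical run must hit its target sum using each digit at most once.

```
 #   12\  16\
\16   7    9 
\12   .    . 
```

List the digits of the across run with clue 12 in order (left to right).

16 in 2 cells must be {7,9}.
R2C1 = 12 − 7 = 5 completes the 12 down.
R2C2 = 12 − 5 = 7 completes the 12 across.

5 7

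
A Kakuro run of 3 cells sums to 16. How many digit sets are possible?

8

3 distinct digits from 1–9 sum between 6 and 24.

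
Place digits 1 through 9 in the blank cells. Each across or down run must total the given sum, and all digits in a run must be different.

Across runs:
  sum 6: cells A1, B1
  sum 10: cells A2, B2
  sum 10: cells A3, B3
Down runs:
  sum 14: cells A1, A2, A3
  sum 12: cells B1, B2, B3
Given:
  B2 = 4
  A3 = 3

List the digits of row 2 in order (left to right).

6 4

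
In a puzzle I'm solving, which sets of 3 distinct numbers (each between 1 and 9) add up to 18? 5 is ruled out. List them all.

3 distinct digits from 1–9 sum between 6 and 24.
Dropping sets that contain 5.

{1,8,9}; {2,7,9}; {3,6,9}; {3,7,8}; {4,6,8}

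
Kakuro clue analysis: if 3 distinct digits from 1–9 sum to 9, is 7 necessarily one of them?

Counterexample: {1,2,6} sums to 9 without using 7.

No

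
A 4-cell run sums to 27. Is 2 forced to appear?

No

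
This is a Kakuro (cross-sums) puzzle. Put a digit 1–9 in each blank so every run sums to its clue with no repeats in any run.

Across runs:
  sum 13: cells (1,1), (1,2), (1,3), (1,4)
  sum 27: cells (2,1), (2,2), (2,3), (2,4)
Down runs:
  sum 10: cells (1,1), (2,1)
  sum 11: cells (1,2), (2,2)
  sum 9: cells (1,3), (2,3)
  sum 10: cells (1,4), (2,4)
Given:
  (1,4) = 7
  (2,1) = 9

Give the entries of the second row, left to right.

(1,1) = 10 − 9 = 1 completes the 10 down.
(2,4) = 10 − 7 = 3 completes the 10 down.
No cell is forced outright now. (2,2) can only be 7 or 8 (the digits allowed by both its 27 across and its 11 down). If (2,2) = 7: then (1,2) would have to be in {2,3} for the 13 across but in {4} for the 11 down — contradiction. So (2,2) = 8.
(1,2) = 11 − 8 = 3 completes the 11 down.
(1,3) = 13 − 11 = 2 completes the 13 across.
(2,3) = 27 − 20 = 7 completes the 27 across.

9 8 7 3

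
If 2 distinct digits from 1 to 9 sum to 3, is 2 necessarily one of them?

The only way to make 3 from 2 distinct digits is {1,2}, which contains 2.

Yes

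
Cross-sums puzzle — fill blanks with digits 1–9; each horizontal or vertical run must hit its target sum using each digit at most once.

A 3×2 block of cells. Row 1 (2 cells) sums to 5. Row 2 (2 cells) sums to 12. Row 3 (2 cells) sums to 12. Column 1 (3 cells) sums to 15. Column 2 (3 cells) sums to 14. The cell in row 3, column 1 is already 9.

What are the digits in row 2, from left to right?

(3,2) = 12 − 9 = 3 completes the 12 across.
No cell is forced outright now. (1,2) can only be 2 or 4 (the digits allowed by both its 5 across and its 14 down). If (1,2) = 2: then (1,1) would have to be in {3} for the 5 across but in {1,2,4,5} for the 15 down — contradiction. So (1,2) = 4.
(1,1) = 5 − 4 = 1 completes the 5 across.
(2,1) = 15 − 10 = 5 completes the 15 down.
(2,2) = 12 − 5 = 7 completes the 12 across.

5 7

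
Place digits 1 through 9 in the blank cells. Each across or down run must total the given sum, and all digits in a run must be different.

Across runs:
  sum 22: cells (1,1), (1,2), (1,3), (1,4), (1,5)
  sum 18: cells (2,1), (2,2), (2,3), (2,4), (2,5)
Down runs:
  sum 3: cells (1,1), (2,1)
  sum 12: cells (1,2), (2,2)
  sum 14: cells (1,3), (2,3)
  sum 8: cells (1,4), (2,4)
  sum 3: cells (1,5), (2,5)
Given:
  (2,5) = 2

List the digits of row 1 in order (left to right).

2, 8, 6, 5, 1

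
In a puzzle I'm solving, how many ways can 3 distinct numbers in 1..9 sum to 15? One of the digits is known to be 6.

3 distinct digits from 1–9 sum between 6 and 24.
Keeping only sets containing 6.
Enumerating: {1,6,8}, {2,6,7}, {4,5,6}.

3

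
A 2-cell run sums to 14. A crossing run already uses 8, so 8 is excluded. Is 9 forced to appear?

Yes

The only way to make 14 from 2 distinct digits under that restriction is {5,9}, which contains 9.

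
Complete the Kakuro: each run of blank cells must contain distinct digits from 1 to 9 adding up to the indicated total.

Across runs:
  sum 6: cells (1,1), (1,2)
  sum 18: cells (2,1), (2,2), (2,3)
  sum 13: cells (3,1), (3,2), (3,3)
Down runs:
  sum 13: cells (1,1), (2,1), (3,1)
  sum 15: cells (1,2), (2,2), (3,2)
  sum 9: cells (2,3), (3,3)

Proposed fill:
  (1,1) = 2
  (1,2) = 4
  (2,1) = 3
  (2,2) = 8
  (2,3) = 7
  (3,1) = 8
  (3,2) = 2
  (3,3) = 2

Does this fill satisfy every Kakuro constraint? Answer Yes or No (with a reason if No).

No — the down run (1,2)–(3,2) sums to 14, not 15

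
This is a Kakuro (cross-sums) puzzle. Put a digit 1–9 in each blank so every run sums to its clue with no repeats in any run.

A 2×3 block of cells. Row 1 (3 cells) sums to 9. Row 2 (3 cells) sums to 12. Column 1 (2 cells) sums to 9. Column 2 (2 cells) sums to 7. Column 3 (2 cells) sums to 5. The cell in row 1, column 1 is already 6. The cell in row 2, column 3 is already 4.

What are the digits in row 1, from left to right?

6 2 1

(1,3) = 5 − 4 = 1 completes the 5 down.
(2,1) = 9 − 6 = 3 completes the 9 down.
(2,2) = 12 − 7 = 5 completes the 12 across.
(1,2) = 9 − 7 = 2 completes the 9 across.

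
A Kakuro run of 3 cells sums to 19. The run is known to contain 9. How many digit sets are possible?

3 distinct digits from 1–9 sum between 6 and 24.
Keeping only sets containing 9.
Enumerating: {2,8,9}, {3,7,9}, {4,6,9}.

3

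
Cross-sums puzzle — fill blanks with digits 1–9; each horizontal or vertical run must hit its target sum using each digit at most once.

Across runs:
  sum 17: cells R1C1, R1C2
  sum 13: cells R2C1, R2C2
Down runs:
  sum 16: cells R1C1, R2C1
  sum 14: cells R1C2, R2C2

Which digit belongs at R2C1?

7

17 in 2 cells must be {8,9}; 16 in 2 cells must be {7,9}.
The 17 across and the 16 down share only 9, so R1C1 = 9.
R1C2 = 17 − 9 = 8 completes the 17 across.
R2C1 = 16 − 9 = 7 completes the 16 down.
R2C2 = 13 − 7 = 6 completes the 13 across.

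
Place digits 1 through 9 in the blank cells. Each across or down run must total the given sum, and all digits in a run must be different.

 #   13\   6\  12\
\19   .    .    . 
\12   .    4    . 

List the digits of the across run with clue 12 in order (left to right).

R1C2 = 6 − 4 = 2 completes the 6 down.
Nothing is forced directly, so branch on R1C1, whose candidates are 8 or 9. If R1C1 = 9: that forces R1C3 = 8, after which R2C1 would have to be in {1,2,3,5,6,7} for the 12 across but in {4} for the 13 down — contradiction. So R1C1 = 8.
R1C3 = 19 − 10 = 9 completes the 19 across.
R2C1 = 13 − 8 = 5 completes the 13 down.
R2C3 = 12 − 9 = 3 completes the 12 across.

5, 4, 3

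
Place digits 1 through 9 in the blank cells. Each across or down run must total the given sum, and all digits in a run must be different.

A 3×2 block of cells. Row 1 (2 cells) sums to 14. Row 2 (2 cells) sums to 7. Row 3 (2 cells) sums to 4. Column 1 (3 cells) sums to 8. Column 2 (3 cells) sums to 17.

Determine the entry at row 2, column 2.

5

4 in 2 cells must be {1,3}.
The 14 across and the 8 down share only 5, so (1,1) = 5.
(1,2) = 14 − 5 = 9 completes the 14 across.
Given what's placed, (3,1) must be 1 to fit the 4 across and 8 down.
(3,2) = 4 − 1 = 3 completes the 4 across.
(2,1) = 8 − 6 = 2 completes the 8 down.
(2,2) = 7 − 2 = 5 completes the 7 across.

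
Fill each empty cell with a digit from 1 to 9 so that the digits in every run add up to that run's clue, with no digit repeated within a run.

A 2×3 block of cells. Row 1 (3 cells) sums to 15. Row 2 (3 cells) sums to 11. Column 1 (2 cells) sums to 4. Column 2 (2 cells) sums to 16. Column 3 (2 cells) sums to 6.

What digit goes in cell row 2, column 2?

4 in 2 cells must be {1,3}; 16 in 2 cells must be {7,9}.
The 11 across and the 16 down share only 7, so (2,2) = 7.
Given what's placed, (2,3) must be 1 to fit the 11 across and 6 down.
(1,2) = 16 − 7 = 9 completes the 16 down.
(1,3) = 6 − 1 = 5 completes the 6 down.
(2,1) = 11 − 8 = 3 completes the 11 across.
(1,1) = 15 − 14 = 1 completes the 15 across.

7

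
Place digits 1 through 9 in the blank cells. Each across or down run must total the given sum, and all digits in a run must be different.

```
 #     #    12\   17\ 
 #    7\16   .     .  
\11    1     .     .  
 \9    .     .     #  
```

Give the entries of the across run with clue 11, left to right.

1 2 8

16 in 2 cells must be {7,9}; 17 in 2 cells must be {8,9}.
The 16 across and the 17 down share only 9, so R1C3 = 9.
R2C3 = 17 − 9 = 8 completes the 17 down.
R3C1 = 7 − 1 = 6 completes the 7 down.
R3C2 = 9 − 6 = 3 completes the 9 across.
R1C2 = 16 − 9 = 7 completes the 16 across.
R2C2 = 11 − 9 = 2 completes the 11 across.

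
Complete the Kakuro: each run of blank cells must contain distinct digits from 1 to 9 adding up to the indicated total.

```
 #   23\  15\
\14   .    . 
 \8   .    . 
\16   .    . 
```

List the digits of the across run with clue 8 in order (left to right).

6, 2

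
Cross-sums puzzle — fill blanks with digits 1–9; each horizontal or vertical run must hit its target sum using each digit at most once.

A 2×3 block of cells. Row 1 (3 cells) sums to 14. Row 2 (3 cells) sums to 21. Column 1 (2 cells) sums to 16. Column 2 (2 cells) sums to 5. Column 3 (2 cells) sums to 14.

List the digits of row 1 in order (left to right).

7, 1, 6

16 in 2 cells must be {7,9}.
The 21 across and the 5 down share only 4, so (2,2) = 4.
(1,2) = 5 − 4 = 1 completes the 5 down.
Given what's placed, (2,1) must be 9 to fit the 21 across and 16 down.
(2,3) = 21 − 13 = 8 completes the 21 across.
(1,1) = 16 − 9 = 7 completes the 16 down.
(1,3) = 14 − 8 = 6 completes the 14 across.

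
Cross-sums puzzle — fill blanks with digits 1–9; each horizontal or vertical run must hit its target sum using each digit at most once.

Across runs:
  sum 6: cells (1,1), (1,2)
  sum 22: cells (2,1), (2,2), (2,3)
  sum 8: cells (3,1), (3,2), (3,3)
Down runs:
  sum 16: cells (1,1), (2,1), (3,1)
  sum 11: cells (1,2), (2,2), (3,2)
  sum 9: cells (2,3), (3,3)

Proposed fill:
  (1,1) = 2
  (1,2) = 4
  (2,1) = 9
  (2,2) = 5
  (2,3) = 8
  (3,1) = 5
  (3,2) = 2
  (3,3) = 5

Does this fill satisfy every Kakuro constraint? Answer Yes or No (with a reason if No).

No — the across run (3,1)–(3,3) sums to 12, not 8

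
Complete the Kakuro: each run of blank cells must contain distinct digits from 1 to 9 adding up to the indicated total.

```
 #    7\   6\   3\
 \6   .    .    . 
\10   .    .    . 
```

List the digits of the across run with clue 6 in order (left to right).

3 1 2

6 in 3 cells must be {1,2,3}; 3 in 2 cells must be {1,2}.
Nothing is forced directly, so branch on R1C2, whose candidates are 1 or 2. If R1C2 = 2: that forces R1C3 = 1, R2C2 = 4, after which R2C3 would have to be in {1,5} for the 10 across but in {2} for the 3 down — contradiction. So R1C2 = 1.
Given what's placed, R1C3 must be 2 to fit the 6 across and 3 down.
R2C2 = 6 − 1 = 5 completes the 6 down.
R2C3 = 3 − 2 = 1 completes the 3 down.
R1C1 = 6 − 3 = 3 completes the 6 across.
R2C1 = 10 − 6 = 4 completes the 10 across.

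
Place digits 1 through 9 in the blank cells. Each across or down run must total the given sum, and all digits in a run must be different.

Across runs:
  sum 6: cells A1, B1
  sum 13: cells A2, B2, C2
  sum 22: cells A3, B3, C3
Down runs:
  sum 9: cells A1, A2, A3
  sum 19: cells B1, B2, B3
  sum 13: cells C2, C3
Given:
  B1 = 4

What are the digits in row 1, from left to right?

2 4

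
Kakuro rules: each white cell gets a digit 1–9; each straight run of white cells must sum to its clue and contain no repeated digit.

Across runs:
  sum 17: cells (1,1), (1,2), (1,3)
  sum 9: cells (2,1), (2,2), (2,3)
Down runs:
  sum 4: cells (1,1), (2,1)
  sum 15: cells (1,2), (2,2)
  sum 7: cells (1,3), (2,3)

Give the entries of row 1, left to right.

3 9 5

4 in 2 cells must be {1,3}.
The 9 across and the 15 down share only 6, so (2,2) = 6.
(1,2) = 15 − 6 = 9 completes the 15 down.
Given what's placed, (2,1) must be 1 to fit the 9 across and 4 down.
(2,3) = 9 − 7 = 2 completes the 9 across.
(1,1) = 4 − 1 = 3 completes the 4 down.
(1,3) = 17 − 12 = 5 completes the 17 across.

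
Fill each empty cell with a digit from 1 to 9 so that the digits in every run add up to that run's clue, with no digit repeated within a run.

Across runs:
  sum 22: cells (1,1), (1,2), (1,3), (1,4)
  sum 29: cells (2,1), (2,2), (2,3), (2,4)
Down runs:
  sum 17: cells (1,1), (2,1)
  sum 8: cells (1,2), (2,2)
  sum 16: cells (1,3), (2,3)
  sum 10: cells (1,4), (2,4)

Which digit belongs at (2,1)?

9

29 in 4 cells must be {5,7,8,9}; 17 in 2 cells must be {8,9}; 16 in 2 cells must be {7,9}.
Nothing is forced directly, so branch on (1,1), whose candidates are 8 or 9. If (1,1) = 9: that forces (1,3) = 7, (2,1) = 8, (2,3) = 9, (2,4) = 7, after which (1,4) would have to be in {1,2,4,5} for the 22 across but in {3} for the 10 down — contradiction. So (1,1) = 8.
(2,1) = 17 − 8 = 9 completes the 17 down.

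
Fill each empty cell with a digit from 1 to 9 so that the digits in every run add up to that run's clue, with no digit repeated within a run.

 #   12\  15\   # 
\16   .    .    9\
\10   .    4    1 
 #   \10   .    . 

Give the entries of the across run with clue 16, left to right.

16 in 2 cells must be {7,9}.
Given what's placed, R1C2 must be 9 to fit the 16 across and 15 down.
R2C1 = 10 − 5 = 5 completes the 10 across.
R3C2 = 15 − 13 = 2 completes the 15 down.
R3C3 = 10 − 2 = 8 completes the 10 across.
R1C1 = 16 − 9 = 7 completes the 16 across.

7, 9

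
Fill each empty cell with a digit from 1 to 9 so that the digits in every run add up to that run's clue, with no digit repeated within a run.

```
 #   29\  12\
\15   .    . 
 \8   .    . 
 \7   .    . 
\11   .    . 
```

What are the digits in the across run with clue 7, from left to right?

5 2

29 in 4 cells must be {5,7,8,9}.
Only 6 fits R1C2 under both its across sum 15 and down sum 12.
The 7 across and the 29 down share only 5, so R3C1 = 5.
R3C2 = 7 − 5 = 2 completes the 7 across.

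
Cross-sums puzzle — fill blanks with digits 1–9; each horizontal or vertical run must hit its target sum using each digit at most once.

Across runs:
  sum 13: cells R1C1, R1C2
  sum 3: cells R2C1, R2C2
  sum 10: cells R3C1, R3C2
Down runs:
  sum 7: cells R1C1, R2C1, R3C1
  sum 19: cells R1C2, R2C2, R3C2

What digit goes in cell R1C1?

4

3 in 2 cells must be {1,2}; 7 in 3 cells must be {1,2,4}.
The 13 across and the 7 down share only 4, so R1C1 = 4.
R1C2 = 13 − 4 = 9 completes the 13 across.
Given what's placed, R2C2 must be 2 to fit the 3 across and 19 down.
R3C2 = 19 − 11 = 8 completes the 19 down.
R2C1 = 3 − 2 = 1 completes the 3 across.
R3C1 = 10 − 8 = 2 completes the 10 across.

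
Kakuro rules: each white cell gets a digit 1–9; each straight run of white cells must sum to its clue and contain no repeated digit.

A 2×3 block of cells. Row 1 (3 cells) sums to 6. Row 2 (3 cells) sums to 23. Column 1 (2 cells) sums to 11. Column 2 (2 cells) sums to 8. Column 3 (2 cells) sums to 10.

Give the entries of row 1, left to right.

6 in 3 cells must be {1,2,3}; 23 in 3 cells must be {6,8,9}.
The 23 across and the 8 down share only 6, so (2,2) = 6.
(1,2) = 8 − 6 = 2 completes the 8 down.
Given what's placed, (1,1) must be 3 to fit the 6 across and 11 down.
(1,3) = 6 − 5 = 1 completes the 6 across.
(2,1) = 11 − 3 = 8 completes the 11 down.
(2,3) = 23 − 14 = 9 completes the 23 across.

3 2 1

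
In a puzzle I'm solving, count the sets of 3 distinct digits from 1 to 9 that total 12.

7

3 distinct digits from 1–9 sum between 6 and 24.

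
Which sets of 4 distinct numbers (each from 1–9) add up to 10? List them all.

4 distinct digits from 1–9 sum between 10 and 30.
Only one set works: {1,2,3,4}.

{1,2,3,4}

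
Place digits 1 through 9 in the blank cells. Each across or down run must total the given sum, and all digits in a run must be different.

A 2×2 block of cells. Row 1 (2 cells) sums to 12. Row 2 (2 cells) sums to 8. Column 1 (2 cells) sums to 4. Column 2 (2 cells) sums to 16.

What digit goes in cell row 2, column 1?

1

4 in 2 cells must be {1,3}; 16 in 2 cells must be {7,9}.
The 12 across and the 4 down share only 3, so (1,1) = 3.
(1,2) = 12 − 3 = 9 completes the 12 across.
(2,1) = 4 − 3 = 1 completes the 4 down.
(2,2) = 8 − 1 = 7 completes the 8 across.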